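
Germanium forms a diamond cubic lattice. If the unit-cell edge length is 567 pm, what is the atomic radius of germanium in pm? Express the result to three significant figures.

123 pm

In a diamond cubic lattice, nearest neighbors lie along the body diagonal with √3·a = 8r.
r = √3·a/8 = 1.7321 × 567 / 8 = 123 pm.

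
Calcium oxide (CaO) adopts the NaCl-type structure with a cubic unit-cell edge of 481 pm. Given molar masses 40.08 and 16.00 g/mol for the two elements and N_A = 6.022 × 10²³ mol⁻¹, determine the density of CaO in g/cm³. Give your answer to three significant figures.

The NaCl-type structure contains Z = 4 formula units per cell; M(CaO) = 40.08 + 16.00 = 56.08 g/mol.
a³ = (4.810 × 10^-8 cm)³ = 1.113 × 10^-22 cm³.
ρ = 4 × 56.08 / (6.022 × 10²³ × 1.113 × 10^-22) = 3.347 g/cm³.

3.35 g/cm³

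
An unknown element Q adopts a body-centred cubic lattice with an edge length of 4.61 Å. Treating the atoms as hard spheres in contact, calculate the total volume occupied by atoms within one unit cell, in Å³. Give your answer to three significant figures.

66.6 Å³

In a BCC lattice atoms touch along the body diagonal, so √3·a = 4r, so r = 0.4330a = 1.996 Å.
V_atoms = Z × (4/3)πr³ = 2 × (4/3)π × (1.996)³ = 66.6 Å³.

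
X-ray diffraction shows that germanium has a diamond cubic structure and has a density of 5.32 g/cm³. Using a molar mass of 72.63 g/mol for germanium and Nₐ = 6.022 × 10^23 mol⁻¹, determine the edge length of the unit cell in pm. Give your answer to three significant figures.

566 pm

With Z = 8 atoms per diamond cubic cell, a³ = Z·M/(N_A·ρ) = 8 × 72.63 / (6.022 × 10²³ × 5.320 g/cm³) = 1.814 × 10^-22 cm³.
a = (1.814 × 10^-22)^(1/3) = 5.660 × 10^-8 cm = 566 pm.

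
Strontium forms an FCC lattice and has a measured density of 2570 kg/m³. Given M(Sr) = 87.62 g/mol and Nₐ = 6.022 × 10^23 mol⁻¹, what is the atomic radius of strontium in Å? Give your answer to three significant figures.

2.16 Å

For an FCC cell (Z = 4), a³ = Z·M/(N_A·ρ) = 4 × 87.62 / (6.022 × 10²³ × 2.570) = 2.265 × 10^-22 cm³, so a = 6.095 × 10^-8 cm = 6.095 Å.
Atoms touch along the face diagonal, so √2·a = 4r, so r = 0.3536 × a = 2.16 Å.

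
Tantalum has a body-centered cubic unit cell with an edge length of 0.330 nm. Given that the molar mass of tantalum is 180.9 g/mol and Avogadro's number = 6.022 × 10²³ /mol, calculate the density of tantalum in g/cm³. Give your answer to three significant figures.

A BCC unit cell contains Z = 2 atoms.
Cell volume: a³ = (0.330 nm)³ = (3.300 × 10^-8 cm)³ = 3.594 × 10^-23 cm³.
ρ = Z·M/(N_A·a³) = 2 × 180.9 / (6.022 × 10²³ × 3.594 × 10^-23) = 16.72 g/cm³.

16.7 g/cm³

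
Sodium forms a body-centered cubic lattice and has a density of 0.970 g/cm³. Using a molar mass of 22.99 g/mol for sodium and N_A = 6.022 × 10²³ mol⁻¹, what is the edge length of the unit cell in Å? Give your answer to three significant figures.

With Z = 2 atoms per BCC cell, a³ = Z·M/(N_A·ρ) = 2 × 22.99 / (6.022 × 10²³ × 0.9700 g/cm³) = 7.871 × 10^-23 cm³.
a = (7.871 × 10^-23)^(1/3) = 4.286 × 10^-8 cm = 4.29 Å.

4.29 Å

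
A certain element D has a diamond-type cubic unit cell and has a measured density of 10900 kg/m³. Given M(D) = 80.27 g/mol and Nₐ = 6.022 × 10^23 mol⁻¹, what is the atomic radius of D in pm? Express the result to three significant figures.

For a diamond cubic cell (Z = 8), a³ = Z·M/(N_A·ρ) = 8 × 80.27 / (6.022 × 10²³ × 10.90) = 9.783 × 10^-23 cm³, so a = 4.608 × 10^-8 cm = 460.8 pm.
Nearest neighbors lie along the body diagonal with √3·a = 8r, so r = 0.2165 × a = 99.8 pm.

99.8 pm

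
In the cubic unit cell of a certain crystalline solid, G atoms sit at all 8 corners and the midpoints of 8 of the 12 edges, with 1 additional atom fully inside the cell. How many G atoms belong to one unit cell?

Corner atoms are shared by 8 cells (1/8 each), edge atoms by 4 (1/4 each), interior atoms are unshared.
Net atoms = 8 × 1/8 + 8 × 1/4 + 1 = 1 + 2 + 1 = 4.

4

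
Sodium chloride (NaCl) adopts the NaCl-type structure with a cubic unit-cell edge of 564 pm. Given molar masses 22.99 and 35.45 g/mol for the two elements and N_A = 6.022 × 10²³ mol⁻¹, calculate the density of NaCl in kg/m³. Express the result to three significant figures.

The NaCl-type structure contains Z = 4 formula units per cell; M(NaCl) = 22.99 + 35.45 = 58.44 g/mol.
a³ = (5.640 × 10^-8 cm)³ = 1.794 × 10^-22 cm³.
ρ = 4 × 58.44 / (6.022 × 10²³ × 1.794 × 10^-22) = 2.164 g/cm³ = 2160 kg/m³.

2160 kg/m³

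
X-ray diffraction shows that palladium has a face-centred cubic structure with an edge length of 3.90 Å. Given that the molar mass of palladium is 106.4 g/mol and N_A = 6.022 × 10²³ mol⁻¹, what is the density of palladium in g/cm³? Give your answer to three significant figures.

An FCC unit cell contains Z = 4 atoms.
Cell volume: a³ = (3.90 Å)³ = (3.900 × 10^-8 cm)³ = 5.932 × 10^-23 cm³.
ρ = Z·M/(N_A·a³) = 4 × 106.4 / (6.022 × 10²³ × 5.932 × 10^-23) = 11.91 g/cm³.

11.9 g/cm³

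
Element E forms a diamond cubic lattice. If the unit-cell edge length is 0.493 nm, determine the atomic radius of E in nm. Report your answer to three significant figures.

In a diamond cubic lattice, nearest neighbors lie along the body diagonal with √3·a = 8r.
r = √3·a/8 = 1.7321 × 0.493 / 8 = 0.107 nm.

0.107 nm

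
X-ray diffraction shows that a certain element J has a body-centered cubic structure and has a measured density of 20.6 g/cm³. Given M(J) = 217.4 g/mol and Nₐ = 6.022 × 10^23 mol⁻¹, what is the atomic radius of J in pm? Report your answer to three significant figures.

142 pm

For a BCC cell (Z = 2), a³ = Z·M/(N_A·ρ) = 2 × 217.4 / (6.022 × 10²³ × 20.60) = 3.505 × 10^-23 cm³, so a = 3.273 × 10^-8 cm = 327.3 pm.
Atoms touch along the body diagonal, so √3·a = 4r, so r = 0.4330 × a = 142 pm.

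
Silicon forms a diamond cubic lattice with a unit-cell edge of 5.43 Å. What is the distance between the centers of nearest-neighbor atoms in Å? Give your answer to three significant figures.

In a diamond cubic structure, nearest neighbors lie along the body diagonal with √3·a = 8r; the nearest-neighbor distance equals 2r = 0.4330·a.
d = 0.4330 × 5.43 = 2.35 Å.

2.35 Å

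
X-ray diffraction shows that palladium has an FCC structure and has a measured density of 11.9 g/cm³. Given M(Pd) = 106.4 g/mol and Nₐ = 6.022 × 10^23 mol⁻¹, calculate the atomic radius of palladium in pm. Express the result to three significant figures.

For an FCC cell (Z = 4), a³ = Z·M/(N_A·ρ) = 4 × 106.4 / (6.022 × 10²³ × 11.90) = 5.939 × 10^-23 cm³, so a = 3.902 × 10^-8 cm = 390.2 pm.
Atoms touch along the face diagonal, so √2·a = 4r, so r = 0.3536 × a = 138 pm.

138 pm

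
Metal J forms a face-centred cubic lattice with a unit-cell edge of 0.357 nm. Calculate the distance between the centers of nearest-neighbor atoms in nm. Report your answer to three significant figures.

0.252 nm

In an FCC structure, atoms touch along the face diagonal, so √2·a = 4r; the nearest-neighbor distance equals 2r = 0.7071·a.
d = 0.7071 × 0.357 = 0.252 nm.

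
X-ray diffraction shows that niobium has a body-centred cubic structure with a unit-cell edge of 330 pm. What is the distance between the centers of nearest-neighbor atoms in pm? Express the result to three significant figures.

286 pm

In a BCC structure, atoms touch along the body diagonal, so √3·a = 4r; the nearest-neighbor distance equals 2r = 0.8660·a.
d = 0.8660 × 330 = 286 pm.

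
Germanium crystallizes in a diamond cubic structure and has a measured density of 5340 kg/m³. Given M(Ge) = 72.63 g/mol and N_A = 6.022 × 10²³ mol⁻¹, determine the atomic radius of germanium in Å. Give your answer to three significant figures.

1.22 Å

For a diamond cubic cell (Z = 8), a³ = Z·M/(N_A·ρ) = 8 × 72.63 / (6.022 × 10²³ × 5.340) = 1.807 × 10^-22 cm³, so a = 5.653 × 10^-8 cm = 5.653 Å.
Nearest neighbors lie along the body diagonal with √3·a = 8r, so r = 0.2165 × a = 1.22 Å.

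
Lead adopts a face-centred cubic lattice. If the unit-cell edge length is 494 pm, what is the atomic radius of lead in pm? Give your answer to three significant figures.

175 pm

In an FCC lattice, atoms touch along the face diagonal, so √2·a = 4r.
r = √2·a/4 = 1.4142 × 494 / 4 = 175 pm.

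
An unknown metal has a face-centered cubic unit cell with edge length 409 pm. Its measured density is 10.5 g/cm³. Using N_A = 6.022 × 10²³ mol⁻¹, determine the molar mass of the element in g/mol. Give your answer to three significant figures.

108 g/mol

An FCC cell has Z = 4 atoms; a = 4.090 × 10^-8 cm.
M = ρ·N_A·a³/Z = 10.5 × 6.022 × 10²³ × 6.842 × 10^-23 / 4 = 108 g/mol.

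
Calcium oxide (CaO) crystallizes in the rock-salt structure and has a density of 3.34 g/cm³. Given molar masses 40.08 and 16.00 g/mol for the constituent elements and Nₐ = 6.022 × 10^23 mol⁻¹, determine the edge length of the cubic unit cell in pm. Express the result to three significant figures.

M(CaO) = 56.08 g/mol; Z = 4 formula units per cell.
a³ = Z·M/(N_A·ρ) = 4 × 56.08 / (6.022 × 10²³ × 3.34) = 1.115 × 10^-22 cm³, so a = 4.813 × 10^-8 cm = 481 pm.

481 pm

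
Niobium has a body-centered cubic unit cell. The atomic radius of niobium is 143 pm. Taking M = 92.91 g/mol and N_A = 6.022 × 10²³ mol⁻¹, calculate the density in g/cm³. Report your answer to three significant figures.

8.57 g/cm³

In a BCC lattice, atoms touch along the body diagonal, so √3·a = 4r, giving a = 330.2 pm = 3.302 × 10^-8 cm.
With Z = 2, ρ = Z·M/(N_A·a³) = 2 × 92.91 / (6.022 × 10²³ × 3.602 × 10^-23) = 8.567 g/cm³.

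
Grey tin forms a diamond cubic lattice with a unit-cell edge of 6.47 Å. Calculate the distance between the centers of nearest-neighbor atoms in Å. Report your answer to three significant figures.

In a diamond cubic structure, nearest neighbors lie along the body diagonal with √3·a = 8r; the nearest-neighbor distance equals 2r = 0.4330·a.
d = 0.4330 × 6.47 = 2.80 Å.

2.80 Å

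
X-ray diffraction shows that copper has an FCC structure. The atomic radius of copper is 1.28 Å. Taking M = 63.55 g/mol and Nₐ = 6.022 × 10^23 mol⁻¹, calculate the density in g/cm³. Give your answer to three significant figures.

In an FCC lattice, atoms touch along the face diagonal, so √2·a = 4r, giving a = 3.620 Å = 3.620 × 10^-8 cm.
With Z = 4, ρ = Z·M/(N_A·a³) = 4 × 63.55 / (6.022 × 10²³ × 4.745 × 10^-23) = 8.895 g/cm³.

8.90 g/cm³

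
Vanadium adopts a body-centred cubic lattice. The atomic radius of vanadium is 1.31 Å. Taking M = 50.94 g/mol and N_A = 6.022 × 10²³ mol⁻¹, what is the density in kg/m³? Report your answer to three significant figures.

6110 kg/m³

In a BCC lattice, atoms touch along the body diagonal, so √3·a = 4r, giving a = 3.025 Å = 3.025 × 10^-8 cm.
With Z = 2, ρ = Z·M/(N_A·a³) = 2 × 50.94 / (6.022 × 10²³ × 2.769 × 10^-23) = 6.110 g/cm³ = 6110 kg/m³.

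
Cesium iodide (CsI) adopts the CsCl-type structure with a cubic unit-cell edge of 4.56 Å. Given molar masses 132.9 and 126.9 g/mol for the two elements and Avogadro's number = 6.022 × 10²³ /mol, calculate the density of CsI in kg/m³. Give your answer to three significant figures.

4550 kg/m³

The CsCl-type structure contains Z = 1 formula unit per cell; M(CsI) = 132.9 + 126.9 = 259.8 g/mol.
a³ = (4.560 × 10^-8 cm)³ = 9.482 × 10^-23 cm³.
ρ = 1 × 259.8 / (6.022 × 10²³ × 9.482 × 10^-23) = 4.550 g/cm³ = 4550 kg/m³.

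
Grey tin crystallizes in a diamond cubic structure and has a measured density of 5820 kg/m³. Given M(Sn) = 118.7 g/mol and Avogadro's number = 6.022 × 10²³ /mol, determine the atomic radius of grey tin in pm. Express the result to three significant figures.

140 pm

For a diamond cubic cell (Z = 8), a³ = Z·M/(N_A·ρ) = 8 × 118.7 / (6.022 × 10²³ × 5.820) = 2.709 × 10^-22 cm³, so a = 6.471 × 10^-8 cm = 647.1 pm.
Nearest neighbors lie along the body diagonal with √3·a = 8r, so r = 0.2165 × a = 140 pm.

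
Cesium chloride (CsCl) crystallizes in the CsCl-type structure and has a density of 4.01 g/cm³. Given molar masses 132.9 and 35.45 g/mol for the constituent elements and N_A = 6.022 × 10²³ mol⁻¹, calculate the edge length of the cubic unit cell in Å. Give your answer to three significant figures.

4.12 Å

M(CsCl) = 168.35 g/mol; Z = 1 formula unit per cell.
a³ = Z·M/(N_A·ρ) = 1 × 168.35 / (6.022 × 10²³ × 4.01) = 6.972 × 10^-23 cm³, so a = 4.116 × 10^-8 cm = 4.12 Å.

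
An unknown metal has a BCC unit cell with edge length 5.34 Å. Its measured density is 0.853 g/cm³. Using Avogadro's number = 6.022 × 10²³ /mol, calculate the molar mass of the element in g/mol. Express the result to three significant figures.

A BCC cell has Z = 2 atoms; a = 5.340 × 10^-8 cm.
M = ρ·N_A·a³/Z = 0.853 × 6.022 × 10²³ × 1.523 × 10^-22 / 2 = 39.1 g/mol.

39.1 g/mol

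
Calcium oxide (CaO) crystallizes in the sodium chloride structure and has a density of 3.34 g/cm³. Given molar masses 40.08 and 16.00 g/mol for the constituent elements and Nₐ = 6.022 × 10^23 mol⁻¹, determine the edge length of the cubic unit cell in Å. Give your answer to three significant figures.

M(CaO) = 56.08 g/mol; Z = 4 formula units per cell.
a³ = Z·M/(N_A·ρ) = 4 × 56.08 / (6.022 × 10²³ × 3.34) = 1.115 × 10^-22 cm³, so a = 4.813 × 10^-8 cm = 4.81 Å.

4.81 Å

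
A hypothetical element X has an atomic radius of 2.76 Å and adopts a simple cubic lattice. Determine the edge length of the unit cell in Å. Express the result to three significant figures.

In a simple cubic lattice, atoms touch along the cell edge, so a = 2r.
a = 2r = 2 × 2.76 = 5.52 Å.

5.52 Å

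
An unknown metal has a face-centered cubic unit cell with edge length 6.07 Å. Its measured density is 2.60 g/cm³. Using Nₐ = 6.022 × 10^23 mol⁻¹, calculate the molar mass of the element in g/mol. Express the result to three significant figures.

An FCC cell has Z = 4 atoms; a = 6.070 × 10^-8 cm.
M = ρ·N_A·a³/Z = 2.60 × 6.022 × 10²³ × 2.236 × 10^-22 / 4 = 87.5 g/mol.

87.5 g/mol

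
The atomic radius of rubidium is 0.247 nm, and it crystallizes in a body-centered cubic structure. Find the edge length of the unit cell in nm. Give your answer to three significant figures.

0.570 nm

In a BCC lattice, atoms touch along the body diagonal, so √3·a = 4r.
a = 4r/√3 = 4 × 0.247 / 1.7321 = 0.570 nm.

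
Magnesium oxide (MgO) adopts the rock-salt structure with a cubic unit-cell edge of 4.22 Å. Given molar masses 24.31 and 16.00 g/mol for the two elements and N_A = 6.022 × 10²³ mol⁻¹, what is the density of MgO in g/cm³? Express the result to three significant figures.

3.56 g/cm³

The rock-salt structure contains Z = 4 formula units per cell; M(MgO) = 24.31 + 16.00 = 40.31 g/mol.
a³ = (4.220 × 10^-8 cm)³ = 7.515 × 10^-23 cm³.
ρ = 4 × 40.31 / (6.022 × 10²³ × 7.515 × 10^-23) = 3.563 g/cm³.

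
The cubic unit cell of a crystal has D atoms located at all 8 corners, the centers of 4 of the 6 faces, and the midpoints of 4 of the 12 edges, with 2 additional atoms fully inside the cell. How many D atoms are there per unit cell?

6

Corner atoms are shared by 8 cells (1/8 each), face atoms by 2 (1/2 each), edge atoms by 4 (1/4 each), interior atoms are unshared.
Net atoms = 8 × 1/8 + 4 × 1/2 + 4 × 1/4 + 2 = 1 + 2 + 1 + 2 = 6.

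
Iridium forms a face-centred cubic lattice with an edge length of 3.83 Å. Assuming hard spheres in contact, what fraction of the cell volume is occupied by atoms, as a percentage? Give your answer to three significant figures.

74.0%

In an FCC lattice atoms touch along the face diagonal, so √2·a = 4r, so r = 0.3536a = 1.354 Å.
Packing fraction = Z·(4/3)πr³ / a³ = 4 × (4/3)π × (1.354)³ / (3.83)³ = 0.7405 = 74.0%.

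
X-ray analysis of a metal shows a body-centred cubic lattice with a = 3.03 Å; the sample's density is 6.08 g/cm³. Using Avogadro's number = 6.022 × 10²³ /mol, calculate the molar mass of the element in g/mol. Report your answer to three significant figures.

A BCC cell has Z = 2 atoms; a = 3.030 × 10^-8 cm.
M = ρ·N_A·a³/Z = 6.08 × 6.022 × 10²³ × 2.782 × 10^-23 / 2 = 50.9 g/mol.

50.9 g/mol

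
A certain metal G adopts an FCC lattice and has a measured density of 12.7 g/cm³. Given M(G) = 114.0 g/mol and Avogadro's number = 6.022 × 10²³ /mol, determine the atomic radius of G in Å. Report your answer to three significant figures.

For an FCC cell (Z = 4), a³ = Z·M/(N_A·ρ) = 4 × 114.0 / (6.022 × 10²³ × 12.70) = 5.962 × 10^-23 cm³, so a = 3.907 × 10^-8 cm = 3.907 Å.
Atoms touch along the face diagonal, so √2·a = 4r, so r = 0.3536 × a = 1.38 Å.

1.38 Å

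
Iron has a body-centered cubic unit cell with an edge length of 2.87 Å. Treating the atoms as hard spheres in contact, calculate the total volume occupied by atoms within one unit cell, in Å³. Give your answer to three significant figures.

16.1 Å³

In a BCC lattice atoms touch along the body diagonal, so √3·a = 4r, so r = 0.4330a = 1.243 Å.
V_atoms = Z × (4/3)πr³ = 2 × (4/3)π × (1.243)³ = 16.1 Å³.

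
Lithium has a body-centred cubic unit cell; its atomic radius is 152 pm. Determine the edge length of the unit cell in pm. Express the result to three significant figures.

351 pm

In a BCC lattice, atoms touch along the body diagonal, so √3·a = 4r.
a = 4r/√3 = 4 × 152 / 1.7321 = 351 pm.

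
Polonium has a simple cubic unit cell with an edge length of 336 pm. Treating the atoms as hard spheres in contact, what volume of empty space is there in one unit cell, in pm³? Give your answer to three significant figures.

1.81 × 10^7 pm³

In a simple cubic lattice atoms touch along the cell edge, so a = 2r, so r = 0.5000a = 168.0 pm.
V_cell = a³ = 3.793 × 10^7 pm³; V_atoms = 1 × (4/3)πr³ = 1.986 × 10^7 pm³.
Empty space = 3.793 × 10^7 − 1.986 × 10^7 = 1.81 × 10^7 pm³.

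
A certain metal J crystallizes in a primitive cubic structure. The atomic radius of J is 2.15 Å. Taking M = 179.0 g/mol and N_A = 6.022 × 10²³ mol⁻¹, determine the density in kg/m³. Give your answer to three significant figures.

3740 kg/m³

In a simple cubic lattice, atoms touch along the cell edge, so a = 2r, giving a = 4.300 Å = 4.300 × 10^-8 cm.
With Z = 1, ρ = Z·M/(N_A·a³) = 1 × 179.0 / (6.022 × 10²³ × 7.951 × 10^-23) = 3.739 g/cm³ = 3740 kg/m³.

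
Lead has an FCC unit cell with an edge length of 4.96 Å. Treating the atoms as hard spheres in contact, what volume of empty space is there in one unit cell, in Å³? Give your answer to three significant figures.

In an FCC lattice atoms touch along the face diagonal, so √2·a = 4r, so r = 0.3536a = 1.754 Å.
V_cell = a³ = 122.0 Å³; V_atoms = 4 × (4/3)πr³ = 90.36 Å³.
Empty space = 122.0 − 90.36 = 31.7 Å³.

31.7 Å³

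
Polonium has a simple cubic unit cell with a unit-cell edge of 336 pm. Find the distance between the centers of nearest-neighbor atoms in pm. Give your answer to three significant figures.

336 pm

In a simple cubic structure, atoms touch along the cell edge, so a = 2r; the nearest-neighbor distance equals 2r = 1.000·a.
d = 1.000 × 336 = 336 pm.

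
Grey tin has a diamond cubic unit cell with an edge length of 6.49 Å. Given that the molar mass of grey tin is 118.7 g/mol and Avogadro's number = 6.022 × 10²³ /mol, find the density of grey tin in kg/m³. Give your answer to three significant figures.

A diamond cubic unit cell contains Z = 8 atoms.
Cell volume: a³ = (6.49 Å)³ = (6.490 × 10^-8 cm)³ = 2.734 × 10^-22 cm³.
ρ = Z·M/(N_A·a³) = 8 × 118.7 / (6.022 × 10²³ × 2.734 × 10^-22) = 5.769 g/cm³ = 5770 kg/m³.

5770 kg/m³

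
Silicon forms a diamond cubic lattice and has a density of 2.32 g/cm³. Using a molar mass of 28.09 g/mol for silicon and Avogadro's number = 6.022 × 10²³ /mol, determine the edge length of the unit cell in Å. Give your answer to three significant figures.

With Z = 8 atoms per diamond cubic cell, a³ = Z·M/(N_A·ρ) = 8 × 28.09 / (6.022 × 10²³ × 2.320 g/cm³) = 1.608 × 10^-22 cm³.
a = (1.608 × 10^-22)^(1/3) = 5.438 × 10^-8 cm = 5.44 Å.

5.44 Å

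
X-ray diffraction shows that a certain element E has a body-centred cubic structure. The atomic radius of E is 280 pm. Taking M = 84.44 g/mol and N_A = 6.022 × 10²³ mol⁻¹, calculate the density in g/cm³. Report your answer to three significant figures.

In a BCC lattice, atoms touch along the body diagonal, so √3·a = 4r, giving a = 646.6 pm = 6.466 × 10^-8 cm.
With Z = 2, ρ = Z·M/(N_A·a³) = 2 × 84.44 / (6.022 × 10²³ × 2.704 × 10^-22) = 1.037 g/cm³.

1.04 g/cm³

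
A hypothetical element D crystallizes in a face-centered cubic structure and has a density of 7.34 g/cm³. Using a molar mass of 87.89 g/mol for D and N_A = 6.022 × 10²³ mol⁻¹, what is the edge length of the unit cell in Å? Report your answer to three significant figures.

4.30 Å

With Z = 4 atoms per FCC cell, a³ = Z·M/(N_A·ρ) = 4 × 87.89 / (6.022 × 10²³ × 7.340 g/cm³) = 7.954 × 10^-23 cm³.
a = (7.954 × 10^-23)^(1/3) = 4.301 × 10^-8 cm = 4.30 Å.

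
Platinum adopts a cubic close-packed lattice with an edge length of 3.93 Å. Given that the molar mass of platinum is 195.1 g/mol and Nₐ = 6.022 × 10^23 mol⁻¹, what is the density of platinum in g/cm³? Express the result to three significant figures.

An FCC unit cell contains Z = 4 atoms.
Cell volume: a³ = (3.93 Å)³ = (3.930 × 10^-8 cm)³ = 6.070 × 10^-23 cm³.
ρ = Z·M/(N_A·a³) = 4 × 195.1 / (6.022 × 10²³ × 6.070 × 10^-23) = 21.35 g/cm³.

21.4 g/cm³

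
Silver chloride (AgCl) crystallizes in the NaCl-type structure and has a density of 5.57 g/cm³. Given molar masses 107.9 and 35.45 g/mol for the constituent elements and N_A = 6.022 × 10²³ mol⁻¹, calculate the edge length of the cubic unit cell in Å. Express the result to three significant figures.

5.55 Å

M(AgCl) = 143.35 g/mol; Z = 4 formula units per cell.
a³ = Z·M/(N_A·ρ) = 4 × 143.35 / (6.022 × 10²³ × 5.57) = 1.709 × 10^-22 cm³, so a = 5.550 × 10^-8 cm = 5.55 Å.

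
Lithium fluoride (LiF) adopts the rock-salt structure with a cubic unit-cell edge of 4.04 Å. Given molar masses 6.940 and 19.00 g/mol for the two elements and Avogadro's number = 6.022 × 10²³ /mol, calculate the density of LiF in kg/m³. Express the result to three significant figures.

The rock-salt structure contains Z = 4 formula units per cell; M(LiF) = 6.940 + 19.00 = 25.94 g/mol.
a³ = (4.040 × 10^-8 cm)³ = 6.594 × 10^-23 cm³.
ρ = 4 × 25.94 / (6.022 × 10²³ × 6.594 × 10^-23) = 2.613 g/cm³ = 2610 kg/m³.

2610 kg/m³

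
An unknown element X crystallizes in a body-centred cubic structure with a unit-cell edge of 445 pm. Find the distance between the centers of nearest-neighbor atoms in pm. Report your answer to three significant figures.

385 pm

In a BCC structure, atoms touch along the body diagonal, so √3·a = 4r; the nearest-neighbor distance equals 2r = 0.8660·a.
d = 0.8660 × 445 = 385 pm.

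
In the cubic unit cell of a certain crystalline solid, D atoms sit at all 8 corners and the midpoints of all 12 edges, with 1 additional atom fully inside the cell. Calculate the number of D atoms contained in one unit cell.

5

Corner atoms are shared by 8 cells (1/8 each), edge atoms by 4 (1/4 each), interior atoms are unshared.
Net atoms = 8 × 1/8 + 12 × 1/4 + 1 = 1 + 3 + 1 = 5.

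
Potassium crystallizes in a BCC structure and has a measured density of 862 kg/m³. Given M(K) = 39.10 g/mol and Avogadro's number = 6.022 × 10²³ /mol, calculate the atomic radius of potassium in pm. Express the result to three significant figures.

For a BCC cell (Z = 2), a³ = Z·M/(N_A·ρ) = 2 × 39.10 / (6.022 × 10²³ × 0.8620) = 1.506 × 10^-22 cm³, so a = 5.321 × 10^-8 cm = 532.1 pm.
Atoms touch along the body diagonal, so √3·a = 4r, so r = 0.4330 × a = 230 pm.

230 pm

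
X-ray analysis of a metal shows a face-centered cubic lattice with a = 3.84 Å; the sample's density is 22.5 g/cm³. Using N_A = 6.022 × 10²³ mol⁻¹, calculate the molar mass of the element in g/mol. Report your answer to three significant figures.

192 g/mol

An FCC cell has Z = 4 atoms; a = 3.840 × 10^-8 cm.
M = ρ·N_A·a³/Z = 22.5 × 6.022 × 10²³ × 5.662 × 10^-23 / 4 = 192 g/mol.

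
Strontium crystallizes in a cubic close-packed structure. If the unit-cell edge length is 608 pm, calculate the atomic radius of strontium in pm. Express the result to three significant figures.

In an FCC lattice, atoms touch along the face diagonal, so √2·a = 4r.
r = √2·a/4 = 1.4142 × 608 / 4 = 215 pm.

215 pm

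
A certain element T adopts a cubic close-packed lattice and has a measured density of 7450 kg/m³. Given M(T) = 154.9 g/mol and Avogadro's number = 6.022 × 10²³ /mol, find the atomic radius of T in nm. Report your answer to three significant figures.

For an FCC cell (Z = 4), a³ = Z·M/(N_A·ρ) = 4 × 154.9 / (6.022 × 10²³ × 7.450) = 1.381 × 10^-22 cm³, so a = 5.169 × 10^-8 cm = 0.5169 nm.
Atoms touch along the face diagonal, so √2·a = 4r, so r = 0.3536 × a = 0.183 nm.

0.183 nm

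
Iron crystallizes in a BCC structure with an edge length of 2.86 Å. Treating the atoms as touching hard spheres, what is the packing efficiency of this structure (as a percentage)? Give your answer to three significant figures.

68.0%

In a BCC lattice atoms touch along the body diagonal, so √3·a = 4r, so r = 0.4330a = 1.238 Å.
Packing fraction = Z·(4/3)πr³ / a³ = 2 × (4/3)π × (1.238)³ / (2.86)³ = 0.6802 = 68.0%.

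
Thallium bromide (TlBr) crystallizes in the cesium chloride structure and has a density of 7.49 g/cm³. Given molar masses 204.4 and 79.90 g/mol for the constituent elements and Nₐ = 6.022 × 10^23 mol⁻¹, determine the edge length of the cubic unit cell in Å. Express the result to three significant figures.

3.98 Å

M(TlBr) = 284.3 g/mol; Z = 1 formula unit per cell.
a³ = Z·M/(N_A·ρ) = 1 × 284.3 / (6.022 × 10²³ × 7.49) = 6.303 × 10^-23 cm³, so a = 3.980 × 10^-8 cm = 3.98 Å.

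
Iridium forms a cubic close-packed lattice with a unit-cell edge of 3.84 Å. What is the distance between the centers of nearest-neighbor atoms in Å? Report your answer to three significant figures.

In an FCC structure, atoms touch along the face diagonal, so √2·a = 4r; the nearest-neighbor distance equals 2r = 0.7071·a.
d = 0.7071 × 3.84 = 2.72 Å.

2.72 Å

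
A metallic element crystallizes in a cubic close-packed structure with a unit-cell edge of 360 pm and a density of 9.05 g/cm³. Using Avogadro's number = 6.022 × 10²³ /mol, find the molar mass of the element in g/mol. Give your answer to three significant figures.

63.6 g/mol

An FCC cell has Z = 4 atoms; a = 3.600 × 10^-8 cm.
M = ρ·N_A·a³/Z = 9.05 × 6.022 × 10²³ × 4.666 × 10^-23 / 4 = 63.6 g/mol.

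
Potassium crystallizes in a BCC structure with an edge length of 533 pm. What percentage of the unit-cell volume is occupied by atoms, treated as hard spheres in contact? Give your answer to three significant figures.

In a BCC lattice atoms touch along the body diagonal, so √3·a = 4r, so r = 0.4330a = 230.8 pm.
Packing fraction = Z·(4/3)πr³ / a³ = 2 × (4/3)π × (230.8)³ / (533)³ = 0.6802 = 68.0%.

68.0%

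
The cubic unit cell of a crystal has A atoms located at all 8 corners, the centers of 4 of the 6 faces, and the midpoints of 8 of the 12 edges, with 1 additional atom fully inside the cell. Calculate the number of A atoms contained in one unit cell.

Corner atoms are shared by 8 cells (1/8 each), face atoms by 2 (1/2 each), edge atoms by 4 (1/4 each), interior atoms are unshared.
Net atoms = 8 × 1/8 + 4 × 1/2 + 8 × 1/4 + 1 = 1 + 2 + 2 + 1 = 6.

6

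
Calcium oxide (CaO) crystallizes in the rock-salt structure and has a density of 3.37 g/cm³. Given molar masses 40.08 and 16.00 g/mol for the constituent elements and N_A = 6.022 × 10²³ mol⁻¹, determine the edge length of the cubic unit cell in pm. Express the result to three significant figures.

480 pm

M(CaO) = 56.08 g/mol; Z = 4 formula units per cell.
a³ = Z·M/(N_A·ρ) = 4 × 56.08 / (6.022 × 10²³ × 3.37) = 1.105 × 10^-22 cm³, so a = 4.799 × 10^-8 cm = 480 pm.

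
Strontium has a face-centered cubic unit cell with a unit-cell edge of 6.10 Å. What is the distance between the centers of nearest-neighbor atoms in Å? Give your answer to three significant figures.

In an FCC structure, atoms touch along the face diagonal, so √2·a = 4r; the nearest-neighbor distance equals 2r = 0.7071·a.
d = 0.7071 × 6.10 = 4.31 Å.

4.31 Å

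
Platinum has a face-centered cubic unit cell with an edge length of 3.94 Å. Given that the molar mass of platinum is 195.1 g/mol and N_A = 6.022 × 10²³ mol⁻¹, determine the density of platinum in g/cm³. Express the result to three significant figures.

An FCC unit cell contains Z = 4 atoms.
Cell volume: a³ = (3.94 Å)³ = (3.940 × 10^-8 cm)³ = 6.116 × 10^-23 cm³.
ρ = Z·M/(N_A·a³) = 4 × 195.1 / (6.022 × 10²³ × 6.116 × 10^-23) = 21.19 g/cm³.

21.2 g/cm³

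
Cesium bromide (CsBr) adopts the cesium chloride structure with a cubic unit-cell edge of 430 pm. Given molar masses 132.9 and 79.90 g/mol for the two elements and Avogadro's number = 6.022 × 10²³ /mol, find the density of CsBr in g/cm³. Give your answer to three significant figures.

4.44 g/cm³

The cesium chloride structure contains Z = 1 formula unit per cell; M(CsBr) = 132.9 + 79.90 = 212.8 g/mol.
a³ = (4.300 × 10^-8 cm)³ = 7.951 × 10^-23 cm³.
ρ = 1 × 212.8 / (6.022 × 10²³ × 7.951 × 10^-23) = 4.445 g/cm³.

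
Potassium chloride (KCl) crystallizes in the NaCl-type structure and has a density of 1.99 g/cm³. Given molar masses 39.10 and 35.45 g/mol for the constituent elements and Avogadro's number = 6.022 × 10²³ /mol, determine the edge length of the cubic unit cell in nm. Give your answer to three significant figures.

M(KCl) = 74.55 g/mol; Z = 4 formula units per cell.
a³ = Z·M/(N_A·ρ) = 4 × 74.55 / (6.022 × 10²³ × 1.99) = 2.488 × 10^-22 cm³, so a = 6.290 × 10^-8 cm = 0.629 nm.

0.629 nm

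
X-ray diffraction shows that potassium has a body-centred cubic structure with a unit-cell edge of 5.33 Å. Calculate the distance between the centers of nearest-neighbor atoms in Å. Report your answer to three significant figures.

In a BCC structure, atoms touch along the body diagonal, so √3·a = 4r; the nearest-neighbor distance equals 2r = 0.8660·a.
d = 0.8660 × 5.33 = 4.62 Å.

4.62 Å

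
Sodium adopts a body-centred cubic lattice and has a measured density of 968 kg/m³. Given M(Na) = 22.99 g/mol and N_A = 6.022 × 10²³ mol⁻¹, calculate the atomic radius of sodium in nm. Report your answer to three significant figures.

For a BCC cell (Z = 2), a³ = Z·M/(N_A·ρ) = 2 × 22.99 / (6.022 × 10²³ × 0.9680) = 7.888 × 10^-23 cm³, so a = 4.289 × 10^-8 cm = 0.4289 nm.
Atoms touch along the body diagonal, so √3·a = 4r, so r = 0.4330 × a = 0.186 nm.

0.186 nm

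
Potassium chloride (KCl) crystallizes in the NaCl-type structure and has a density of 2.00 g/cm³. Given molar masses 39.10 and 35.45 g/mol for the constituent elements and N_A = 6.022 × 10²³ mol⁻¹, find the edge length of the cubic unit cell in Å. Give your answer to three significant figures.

M(KCl) = 74.55 g/mol; Z = 4 formula units per cell.
a³ = Z·M/(N_A·ρ) = 4 × 74.55 / (6.022 × 10²³ × 2.00) = 2.476 × 10^-22 cm³, so a = 6.279 × 10^-8 cm = 6.28 Å.

6.28 Å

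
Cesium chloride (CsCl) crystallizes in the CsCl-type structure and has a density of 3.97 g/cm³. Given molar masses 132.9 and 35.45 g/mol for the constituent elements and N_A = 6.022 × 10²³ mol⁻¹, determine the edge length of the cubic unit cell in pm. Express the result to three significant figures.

M(CsCl) = 168.35 g/mol; Z = 1 formula unit per cell.
a³ = Z·M/(N_A·ρ) = 1 × 168.35 / (6.022 × 10²³ × 3.97) = 7.042 × 10^-23 cm³, so a = 4.129 × 10^-8 cm = 413 pm.

413 pm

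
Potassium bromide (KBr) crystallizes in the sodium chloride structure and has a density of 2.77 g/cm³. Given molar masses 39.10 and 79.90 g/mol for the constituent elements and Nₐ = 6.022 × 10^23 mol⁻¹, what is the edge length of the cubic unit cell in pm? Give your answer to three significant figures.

M(KBr) = 119.0 g/mol; Z = 4 formula units per cell.
a³ = Z·M/(N_A·ρ) = 4 × 119.0 / (6.022 × 10²³ × 2.77) = 2.854 × 10^-22 cm³, so a = 6.584 × 10^-8 cm = 658 pm.

658 pm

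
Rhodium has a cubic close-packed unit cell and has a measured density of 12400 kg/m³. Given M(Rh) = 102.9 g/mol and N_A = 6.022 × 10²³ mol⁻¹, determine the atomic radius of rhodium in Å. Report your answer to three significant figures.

For an FCC cell (Z = 4), a³ = Z·M/(N_A·ρ) = 4 × 102.9 / (6.022 × 10²³ × 12.40) = 5.512 × 10^-23 cm³, so a = 3.806 × 10^-8 cm = 3.806 Å.
Atoms touch along the face diagonal, so √2·a = 4r, so r = 0.3536 × a = 1.35 Å.

1.35 Å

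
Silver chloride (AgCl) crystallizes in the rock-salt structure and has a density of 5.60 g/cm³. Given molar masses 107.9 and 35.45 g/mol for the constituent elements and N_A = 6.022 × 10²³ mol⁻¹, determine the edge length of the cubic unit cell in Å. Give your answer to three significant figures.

5.54 Å

M(AgCl) = 143.35 g/mol; Z = 4 formula units per cell.
a³ = Z·M/(N_A·ρ) = 4 × 143.35 / (6.022 × 10²³ × 5.60) = 1.700 × 10^-22 cm³, so a = 5.540 × 10^-8 cm = 5.54 Å.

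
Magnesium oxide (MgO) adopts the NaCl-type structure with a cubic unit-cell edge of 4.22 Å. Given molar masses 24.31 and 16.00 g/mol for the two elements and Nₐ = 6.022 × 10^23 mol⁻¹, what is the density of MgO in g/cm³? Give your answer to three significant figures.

3.56 g/cm³

The NaCl-type structure contains Z = 4 formula units per cell; M(MgO) = 24.31 + 16.00 = 40.31 g/mol.
a³ = (4.220 × 10^-8 cm)³ = 7.515 × 10^-23 cm³.
ρ = 4 × 40.31 / (6.022 × 10²³ × 7.515 × 10^-23) = 3.563 g/cm³.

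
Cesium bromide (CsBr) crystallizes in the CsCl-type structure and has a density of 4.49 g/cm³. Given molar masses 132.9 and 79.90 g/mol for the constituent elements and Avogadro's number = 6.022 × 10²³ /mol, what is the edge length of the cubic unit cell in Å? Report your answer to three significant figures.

M(CsBr) = 212.8 g/mol; Z = 1 formula unit per cell.
a³ = Z·M/(N_A·ρ) = 1 × 212.8 / (6.022 × 10²³ × 4.49) = 7.870 × 10^-23 cm³, so a = 4.285 × 10^-8 cm = 4.29 Å.

4.29 Å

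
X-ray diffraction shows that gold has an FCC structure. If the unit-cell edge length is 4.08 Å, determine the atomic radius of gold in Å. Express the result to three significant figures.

1.44 Å

In an FCC lattice, atoms touch along the face diagonal, so √2·a = 4r.
r = √2·a/4 = 1.4142 × 4.08 / 4 = 1.44 Å.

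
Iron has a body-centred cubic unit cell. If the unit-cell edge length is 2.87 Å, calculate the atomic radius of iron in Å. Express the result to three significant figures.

1.24 Å

In a BCC lattice, atoms touch along the body diagonal, so √3·a = 4r.
r = √3·a/4 = 1.7321 × 2.87 / 4 = 1.24 Å.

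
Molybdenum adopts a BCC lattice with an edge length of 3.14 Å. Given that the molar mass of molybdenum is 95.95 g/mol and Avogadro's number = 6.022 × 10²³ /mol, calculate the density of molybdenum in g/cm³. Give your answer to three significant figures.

A BCC unit cell contains Z = 2 atoms.
Cell volume: a³ = (3.14 Å)³ = (3.140 × 10^-8 cm)³ = 3.096 × 10^-23 cm³.
ρ = Z·M/(N_A·a³) = 2 × 95.95 / (6.022 × 10²³ × 3.096 × 10^-23) = 10.29 g/cm³.

10.3 g/cm³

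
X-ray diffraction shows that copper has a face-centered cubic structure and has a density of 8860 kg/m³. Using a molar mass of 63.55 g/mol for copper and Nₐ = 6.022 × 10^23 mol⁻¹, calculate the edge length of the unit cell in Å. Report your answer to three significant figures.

With Z = 4 atoms per FCC cell, a³ = Z·M/(N_A·ρ) = 4 × 63.55 / (6.022 × 10²³ × 8.860 g/cm³) = 4.764 × 10^-23 cm³.
a = (4.764 × 10^-23)^(1/3) = 3.625 × 10^-8 cm = 3.63 Å.

3.63 Å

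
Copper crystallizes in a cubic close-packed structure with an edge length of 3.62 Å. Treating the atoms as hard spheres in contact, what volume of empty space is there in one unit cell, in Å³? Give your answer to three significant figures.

12.3 Å³

In an FCC lattice atoms touch along the face diagonal, so √2·a = 4r, so r = 0.3536a = 1.280 Å.
V_cell = a³ = 47.44 Å³; V_atoms = 4 × (4/3)πr³ = 35.13 Å³.
Empty space = 47.44 − 35.13 = 12.3 Å³.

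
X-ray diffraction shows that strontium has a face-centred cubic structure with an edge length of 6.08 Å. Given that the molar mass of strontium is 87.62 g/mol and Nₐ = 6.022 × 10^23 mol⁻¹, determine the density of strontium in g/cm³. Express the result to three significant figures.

An FCC unit cell contains Z = 4 atoms.
Cell volume: a³ = (6.08 Å)³ = (6.080 × 10^-8 cm)³ = 2.248 × 10^-22 cm³.
ρ = Z·M/(N_A·a³) = 4 × 87.62 / (6.022 × 10²³ × 2.248 × 10^-22) = 2.589 g/cm³.

2.59 g/cm³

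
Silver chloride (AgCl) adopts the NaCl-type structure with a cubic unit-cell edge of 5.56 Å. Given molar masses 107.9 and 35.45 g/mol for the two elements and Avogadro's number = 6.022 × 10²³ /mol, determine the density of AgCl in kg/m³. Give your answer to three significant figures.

The NaCl-type structure contains Z = 4 formula units per cell; M(AgCl) = 107.9 + 35.45 = 143.35 g/mol.
a³ = (5.560 × 10^-8 cm)³ = 1.719 × 10^-22 cm³.
ρ = 4 × 143.35 / (6.022 × 10²³ × 1.719 × 10^-22) = 5.540 g/cm³ = 5540 kg/m³.

5540 kg/m³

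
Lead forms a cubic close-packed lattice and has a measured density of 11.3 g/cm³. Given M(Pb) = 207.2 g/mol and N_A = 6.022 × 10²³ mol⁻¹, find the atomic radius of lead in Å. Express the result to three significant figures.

For an FCC cell (Z = 4), a³ = Z·M/(N_A·ρ) = 4 × 207.2 / (6.022 × 10²³ × 11.30) = 1.218 × 10^-22 cm³, so a = 4.957 × 10^-8 cm = 4.957 Å.
Atoms touch along the face diagonal, so √2·a = 4r, so r = 0.3536 × a = 1.75 Å.

1.75 Å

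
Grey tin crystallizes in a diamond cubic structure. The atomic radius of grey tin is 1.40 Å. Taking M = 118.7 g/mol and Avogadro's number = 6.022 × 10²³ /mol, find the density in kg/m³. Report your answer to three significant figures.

In a diamond cubic lattice, nearest neighbors lie along the body diagonal with √3·a = 8r, giving a = 6.466 Å = 6.466 × 10^-8 cm.
With Z = 8, ρ = Z·M/(N_A·a³) = 8 × 118.7 / (6.022 × 10²³ × 2.704 × 10^-22) = 5.832 g/cm³ = 5830 kg/m³.

5830 kg/m³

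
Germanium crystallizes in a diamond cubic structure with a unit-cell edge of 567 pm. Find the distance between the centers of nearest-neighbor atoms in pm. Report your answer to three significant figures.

In a diamond cubic structure, nearest neighbors lie along the body diagonal with √3·a = 8r; the nearest-neighbor distance equals 2r = 0.4330·a.
d = 0.4330 × 567 = 246 pm.

246 pm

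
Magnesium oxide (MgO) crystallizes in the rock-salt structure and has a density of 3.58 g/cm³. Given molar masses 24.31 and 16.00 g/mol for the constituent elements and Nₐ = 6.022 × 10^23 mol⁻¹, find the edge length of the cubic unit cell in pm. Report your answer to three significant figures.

M(MgO) = 40.31 g/mol; Z = 4 formula units per cell.
a³ = Z·M/(N_A·ρ) = 4 × 40.31 / (6.022 × 10²³ × 3.58) = 7.479 × 10^-23 cm³, so a = 4.213 × 10^-8 cm = 421 pm.

421 pm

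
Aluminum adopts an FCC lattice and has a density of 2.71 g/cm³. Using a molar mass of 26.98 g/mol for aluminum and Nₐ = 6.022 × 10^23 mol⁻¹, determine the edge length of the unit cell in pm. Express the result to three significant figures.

With Z = 4 atoms per FCC cell, a³ = Z·M/(N_A·ρ) = 4 × 26.98 / (6.022 × 10²³ × 2.710 g/cm³) = 6.613 × 10^-23 cm³.
a = (6.613 × 10^-23)^(1/3) = 4.044 × 10^-8 cm = 404 pm.

404 pm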